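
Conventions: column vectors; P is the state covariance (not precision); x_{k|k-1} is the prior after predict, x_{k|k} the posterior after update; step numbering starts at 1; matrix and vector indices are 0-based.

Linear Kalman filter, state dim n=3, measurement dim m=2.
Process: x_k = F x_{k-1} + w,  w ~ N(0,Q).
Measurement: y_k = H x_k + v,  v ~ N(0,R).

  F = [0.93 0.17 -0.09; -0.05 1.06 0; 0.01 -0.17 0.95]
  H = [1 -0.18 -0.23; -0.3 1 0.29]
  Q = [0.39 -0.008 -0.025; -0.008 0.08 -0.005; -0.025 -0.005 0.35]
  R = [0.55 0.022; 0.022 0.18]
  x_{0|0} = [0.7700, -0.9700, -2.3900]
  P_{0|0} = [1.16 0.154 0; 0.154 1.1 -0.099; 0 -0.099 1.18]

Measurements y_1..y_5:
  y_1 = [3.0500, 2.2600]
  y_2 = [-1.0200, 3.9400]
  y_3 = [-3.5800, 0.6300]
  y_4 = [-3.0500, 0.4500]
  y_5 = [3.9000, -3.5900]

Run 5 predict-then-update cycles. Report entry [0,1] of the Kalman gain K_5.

K[0,1] = -0.1158

step 1: x^-=[0.7663, -1.0667, -2.0979]  P^-=[1.4864 0.2962 -0.1885; 0.2962 1.3025 -0.3006; -0.1885 -0.3006 1.4783]  S=[2.1119 -0.4276; -0.4276 1.4214]  K=[0.7134 0.0709; 0.2369 0.8638; -0.2112 0.0664]  nu=[1.6092, 4.1650]  x^+=[2.2094, 2.9122, -2.1611]  P^+=[0.4476 0.1230 0.1369; 0.1230 0.2984 -0.3477; 0.1369 -0.3477 1.3659]
step 2: x^-=[2.7443, 2.9765, -2.5260]  P^-=[0.8234 0.1790 -0.1062; 0.1790 0.4034 -0.4133; -0.1062 -0.4133 1.7059]  S=[1.4269 -0.1442; -0.1442 0.4723]  K=[0.5680 -0.0358; 0.1964 0.5466; -0.2817 0.1537]  nu=[-3.8096, 2.5194]  x^+=[0.4904, 3.6053, -1.0657]  P^+=[0.3566 0.0728 0.1388; 0.0728 0.2382 -0.3919; 0.1388 -0.3919 1.5690]
step 3: x^-=[1.1649, 3.7971, -1.6204]  P^-=[0.7298 0.1275 -0.1209; 0.1275 0.3408 -0.4480; -0.1209 -0.4480 1.9019]  S=[1.3641 -0.1678; -0.1678 0.4312]  K=[0.5277 -0.0881; 0.1820 0.4712; -0.3259 0.1976]  nu=[-4.4341, -2.3477]  x^+=[-0.9684, 1.8838, -0.6392]  P^+=[0.3310 0.0534 0.1435; 0.0534 0.2287 -0.4269; 0.1435 -0.4269 1.7186]
step 4: x^-=[-0.5229, 2.0453, -0.9372]  P^-=[0.7027 0.1114 -0.1326; 0.1114 0.3321 -0.4821; -0.1326 -0.4821 2.0481]  S=[1.3528 -0.1793; -0.1793 0.4242]  K=[0.5128 -0.1082; 0.1799 0.4505; -0.3546 0.2076]  nu=[-2.3745, -1.4804]  x^+=[-1.5804, 0.9512, -0.4024]  P^+=[0.3221 0.0453 0.1489; 0.0453 0.2313 -0.4574; 0.1489 -0.4574 1.8333]
step 5: x^-=[-1.2719, 1.0873, -0.5598]  P^-=[0.6935 0.1072 -0.1420; 0.1072 0.3359 -0.5137; -0.1420 -0.5137 2.1617]  S=[1.3529 -0.1837; -0.1837 0.4225]  K=[0.5067 -0.1158; 0.1824 0.4455; -0.3763 0.2052]  nu=[5.2388, -4.8965]  x^+=[1.9497, -0.1387, -3.5358]  P^+=[0.3189 0.0416 0.1531; 0.0416 0.2369 -0.4834; 0.1531 -0.4834 1.9240]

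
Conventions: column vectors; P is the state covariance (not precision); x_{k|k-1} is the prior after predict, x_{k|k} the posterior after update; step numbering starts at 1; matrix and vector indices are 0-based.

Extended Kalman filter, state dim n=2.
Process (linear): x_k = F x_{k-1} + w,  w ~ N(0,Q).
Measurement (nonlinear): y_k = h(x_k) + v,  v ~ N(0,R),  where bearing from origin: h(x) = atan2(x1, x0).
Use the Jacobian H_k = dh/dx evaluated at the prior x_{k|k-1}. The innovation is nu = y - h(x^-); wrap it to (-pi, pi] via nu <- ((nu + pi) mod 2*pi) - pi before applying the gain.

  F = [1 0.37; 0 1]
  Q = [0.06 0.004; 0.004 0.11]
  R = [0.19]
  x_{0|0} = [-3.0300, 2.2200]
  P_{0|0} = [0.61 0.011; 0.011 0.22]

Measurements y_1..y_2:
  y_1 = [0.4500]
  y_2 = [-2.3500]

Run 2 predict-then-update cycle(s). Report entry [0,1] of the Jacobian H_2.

step 1: x^-=[-2.2086, 2.2200]  P^-=[0.7083 0.0964; 0.0964 0.3300]  H_jac=[-0.2264 -0.2252]  S=[0.2529]  K=[-0.7199; -0.3802]  nu=[-1.9036]  x^+=[-0.8381, 2.9438]  P^+=[0.5772 0.0272; 0.0272 0.2934]
step 2: x^-=[0.2511, 2.9438]  P^-=[0.6975 0.1398; 0.1398 0.4034]  H_jac=[-0.3372 0.0288]  S=[0.2669]  K=[-0.8661; -0.1331]  nu=[2.4475]  x^+=[-1.8686, 2.6181]  P^+=[0.4972 0.1090; 0.1090 0.3987]

H_jac[0,1] = 0.0288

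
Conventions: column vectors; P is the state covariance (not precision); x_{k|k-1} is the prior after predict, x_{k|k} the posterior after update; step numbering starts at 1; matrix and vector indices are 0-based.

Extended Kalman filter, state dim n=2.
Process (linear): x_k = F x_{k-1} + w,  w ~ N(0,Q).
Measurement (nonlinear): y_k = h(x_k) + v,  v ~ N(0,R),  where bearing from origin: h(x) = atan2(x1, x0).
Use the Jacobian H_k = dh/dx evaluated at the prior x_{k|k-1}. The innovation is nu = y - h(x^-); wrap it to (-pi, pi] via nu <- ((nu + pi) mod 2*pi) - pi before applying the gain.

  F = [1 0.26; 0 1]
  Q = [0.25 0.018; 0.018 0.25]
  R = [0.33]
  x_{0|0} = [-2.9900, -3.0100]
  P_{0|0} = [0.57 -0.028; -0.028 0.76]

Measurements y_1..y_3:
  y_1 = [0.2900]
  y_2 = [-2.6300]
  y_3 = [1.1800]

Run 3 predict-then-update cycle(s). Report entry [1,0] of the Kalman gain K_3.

K[1,0] = -0.2784

step 1: x^-=[-3.7726, -3.0100]  P^-=[0.8568 0.1876; 0.1876 1.0100]  H_jac=[0.1292 -0.1620]  S=[0.3630]  K=[0.2213; -0.3839]  nu=[2.7582]  x^+=[-3.1621, -4.0689]  P^+=[0.8390 0.2184; 0.2184 0.9565]
step 2: x^-=[-4.2200, -4.0689]  P^-=[1.2673 0.4851; 0.4851 1.2065]  H_jac=[0.1184 -0.1228]  S=[0.3519]  K=[0.2571; -0.2578]  nu=[-0.2556]  x^+=[-4.2857, -4.0030]  P^+=[1.2440 0.5085; 0.5085 1.1831]
step 3: x^-=[-5.3265, -4.0030]  P^-=[1.8384 0.8341; 0.8341 1.4331]  H_jac=[0.0902 -0.1200]  S=[0.3475]  K=[0.1890; -0.2784]  nu=[-2.6061]  x^+=[-5.8191, -3.2776]  P^+=[1.8260 0.8524; 0.8524 1.4062]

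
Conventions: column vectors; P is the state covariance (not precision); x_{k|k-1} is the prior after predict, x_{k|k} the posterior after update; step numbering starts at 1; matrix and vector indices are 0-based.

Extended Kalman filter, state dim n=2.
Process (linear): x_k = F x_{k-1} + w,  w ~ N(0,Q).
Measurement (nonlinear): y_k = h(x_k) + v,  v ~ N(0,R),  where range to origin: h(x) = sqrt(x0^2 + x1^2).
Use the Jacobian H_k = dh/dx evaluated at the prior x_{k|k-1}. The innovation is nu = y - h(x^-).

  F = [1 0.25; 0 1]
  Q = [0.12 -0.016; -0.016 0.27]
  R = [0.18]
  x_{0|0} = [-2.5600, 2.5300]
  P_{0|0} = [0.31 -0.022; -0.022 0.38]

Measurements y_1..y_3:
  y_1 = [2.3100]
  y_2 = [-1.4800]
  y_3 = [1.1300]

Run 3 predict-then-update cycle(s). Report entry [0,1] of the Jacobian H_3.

step 1: x^-=[-1.9275, 2.5300]  P^-=[0.4427 0.0570; 0.0570 0.6500]  H_jac=[-0.6060 0.7954]  S=[0.6989]  K=[-0.3190; 0.6903]  nu=[-0.8706]  x^+=[-1.6498, 1.9290]  P^+=[0.3716 0.2109; 0.2109 0.3169]
step 2: x^-=[-1.1675, 1.9290]  P^-=[0.6169 0.2742; 0.2742 0.5869]  H_jac=[-0.5178 0.8555]  S=[0.5321]  K=[-0.1595; 0.6769]  nu=[-3.7348]  x^+=[-0.5717, -0.5991]  P^+=[0.6033 0.3316; 0.3316 0.3431]
step 3: x^-=[-0.7215, -0.5991]  P^-=[0.9106 0.4014; 0.4014 0.6131]  H_jac=[-0.7694 -0.6388]  S=[1.3638]  K=[-0.7017; -0.5136]  nu=[0.1922]  x^+=[-0.8564, -0.6978]  P^+=[0.2390 -0.0902; -0.0902 0.2533]

H_jac[0,1] = -0.6388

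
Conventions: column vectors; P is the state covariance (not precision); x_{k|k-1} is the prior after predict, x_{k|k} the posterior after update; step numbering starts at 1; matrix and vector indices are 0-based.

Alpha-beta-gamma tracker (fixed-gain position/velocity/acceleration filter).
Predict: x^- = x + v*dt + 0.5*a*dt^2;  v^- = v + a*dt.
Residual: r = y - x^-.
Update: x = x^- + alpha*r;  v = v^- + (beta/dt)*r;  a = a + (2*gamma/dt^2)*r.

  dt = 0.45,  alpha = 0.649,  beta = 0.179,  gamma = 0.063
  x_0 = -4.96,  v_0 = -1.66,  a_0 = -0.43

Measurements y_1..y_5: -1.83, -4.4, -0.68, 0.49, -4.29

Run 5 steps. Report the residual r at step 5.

step 1: x_pred=-5.7505  r=3.9205  x^+=-3.2061  v^+=-0.2940  a^+=2.0094
step 2: x_pred=-3.1350  r=-1.2650  x^+=-3.9560  v^+=0.1070  a^+=1.2223
step 3: x_pred=-3.7840  r=3.1040  x^+=-1.7695  v^+=1.8918  a^+=3.1537
step 4: x_pred=-0.5989  r=1.0889  x^+=0.1078  v^+=3.7441  a^+=3.8312
step 5: x_pred=2.1806  r=-6.4706  x^+=-2.0188  v^+=2.8943  a^+=-0.1949

resid = -6.4706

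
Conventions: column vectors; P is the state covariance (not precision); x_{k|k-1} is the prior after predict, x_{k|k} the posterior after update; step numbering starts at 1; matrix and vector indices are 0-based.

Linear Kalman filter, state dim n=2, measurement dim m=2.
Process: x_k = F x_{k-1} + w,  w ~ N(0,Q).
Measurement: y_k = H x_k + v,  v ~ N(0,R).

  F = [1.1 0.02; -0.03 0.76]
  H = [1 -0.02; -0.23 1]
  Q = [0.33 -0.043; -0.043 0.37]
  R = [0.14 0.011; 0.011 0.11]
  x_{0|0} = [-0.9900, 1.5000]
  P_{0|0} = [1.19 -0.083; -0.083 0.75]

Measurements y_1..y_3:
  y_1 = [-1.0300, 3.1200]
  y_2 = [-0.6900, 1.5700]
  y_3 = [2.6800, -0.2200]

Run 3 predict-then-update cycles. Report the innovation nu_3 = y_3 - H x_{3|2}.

step 1: x^-=[-1.0590, 1.1697]  P^-=[1.7665 -0.1402; -0.1402 0.8081]  S=[1.9125 -0.5523; -0.5523 1.0760]  K=[0.9140 -0.0388; 0.1688 0.8676]  nu=[0.0524, 1.7067]  x^+=[-1.0773, 2.6593]  P^+=[0.1282 0.0353; 0.0353 0.1054]
step 2: x^-=[-1.1318, 2.0534]  P^-=[0.4868 -0.0162; -0.0162 0.4294]  S=[0.6276 -0.1258; -0.1258 0.5726]  K=[0.7650 -0.0557; 0.1173 0.7822]  nu=[0.4829, -0.7437]  x^+=[-0.7210, 1.5283]  P^+=[0.1070 0.0269; 0.0269 0.0935]
step 3: x^-=[-0.7625, 1.1832]  P^-=[0.4607 -0.0226; -0.0226 0.4229]  S=[0.6018 -0.1262; -0.1262 0.5677]  K=[0.7540 -0.0590; 0.1116 0.7789]  nu=[3.4662, -1.5785]  x^+=[1.9439, 0.3405]  P^+=[0.1054 0.0261; 0.0261 0.0929]

innov = [3.4662, -1.5785]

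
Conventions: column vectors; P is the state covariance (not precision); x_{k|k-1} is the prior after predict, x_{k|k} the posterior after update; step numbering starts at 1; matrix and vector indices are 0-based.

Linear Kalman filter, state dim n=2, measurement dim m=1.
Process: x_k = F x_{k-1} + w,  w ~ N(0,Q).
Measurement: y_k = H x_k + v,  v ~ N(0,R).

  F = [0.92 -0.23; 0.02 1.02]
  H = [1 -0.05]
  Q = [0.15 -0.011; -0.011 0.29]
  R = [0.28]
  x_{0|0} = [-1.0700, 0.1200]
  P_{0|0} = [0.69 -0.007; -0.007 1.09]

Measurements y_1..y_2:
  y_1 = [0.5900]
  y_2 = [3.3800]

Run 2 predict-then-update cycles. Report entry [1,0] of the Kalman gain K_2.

step 1: x^-=[-1.0120, 0.1010]  P^-=[0.7946 -0.2606; -0.2606 1.4240]  S=[1.1043]  K=[0.7314; -0.3004]  nu=[1.6071]  x^+=[0.1634, -0.3818]  P^+=[0.2039 -0.0179; -0.0179 1.3244]
step 2: x^-=[0.2382, -0.3862]  P^-=[0.4002 -0.3347; -0.3347 1.6672]  S=[0.7179]  K=[0.5808; -0.5823]  nu=[3.1225]  x^+=[2.0518, -2.2045]  P^+=[0.1580 -0.0919; -0.0919 1.4238]

K[1,0] = -0.5823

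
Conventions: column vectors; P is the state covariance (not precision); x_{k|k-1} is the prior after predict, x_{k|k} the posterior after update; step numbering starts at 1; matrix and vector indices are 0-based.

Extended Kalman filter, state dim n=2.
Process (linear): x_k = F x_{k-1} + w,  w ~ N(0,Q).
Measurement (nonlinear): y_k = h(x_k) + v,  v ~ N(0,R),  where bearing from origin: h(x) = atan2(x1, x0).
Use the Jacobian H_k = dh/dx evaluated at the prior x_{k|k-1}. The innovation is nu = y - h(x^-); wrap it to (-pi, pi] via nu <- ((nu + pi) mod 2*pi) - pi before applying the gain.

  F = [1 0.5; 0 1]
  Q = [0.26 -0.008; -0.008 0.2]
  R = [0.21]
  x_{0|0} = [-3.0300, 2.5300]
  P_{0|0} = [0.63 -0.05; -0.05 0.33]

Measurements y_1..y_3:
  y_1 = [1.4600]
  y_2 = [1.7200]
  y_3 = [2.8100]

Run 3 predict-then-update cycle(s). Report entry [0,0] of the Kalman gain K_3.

K[0,0] = -0.9983

step 1: x^-=[-1.7650, 2.5300]  P^-=[0.9225 0.1070; 0.1070 0.5300]  H_jac=[-0.2659 -0.1855]  S=[0.3040]  K=[-0.8721; -0.4170]  nu=[-0.7199]  x^+=[-1.1372, 2.8302]  P^+=[0.6913 -0.0035; -0.0035 0.4772]
step 2: x^-=[0.2779, 2.8302]  P^-=[1.0671 0.2270; 0.2270 0.6772]  H_jac=[-0.3500 0.0344]  S=[0.3360]  K=[-1.0881; -0.1672]  nu=[0.2471]  x^+=[0.0091, 2.7889]  P^+=[0.6692 0.1659; 0.1659 0.6678]
step 3: x^-=[1.4035, 2.7889]  P^-=[1.2621 0.4918; 0.4918 0.8678]  H_jac=[-0.2861 0.1440]  S=[0.2908]  K=[-0.9983; -0.0542]  nu=[1.7054]  x^+=[-0.2990, 2.6964]  P^+=[0.9723 0.4761; 0.4761 0.8669]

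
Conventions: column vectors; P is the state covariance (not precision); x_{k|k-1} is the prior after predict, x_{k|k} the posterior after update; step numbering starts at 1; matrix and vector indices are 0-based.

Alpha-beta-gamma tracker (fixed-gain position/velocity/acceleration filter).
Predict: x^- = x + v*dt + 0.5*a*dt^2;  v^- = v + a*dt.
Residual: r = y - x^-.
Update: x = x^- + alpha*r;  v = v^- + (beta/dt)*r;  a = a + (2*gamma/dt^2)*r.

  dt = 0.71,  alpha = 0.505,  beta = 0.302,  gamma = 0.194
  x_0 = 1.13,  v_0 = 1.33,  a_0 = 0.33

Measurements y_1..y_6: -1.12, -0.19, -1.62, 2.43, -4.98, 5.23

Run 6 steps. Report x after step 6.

step 1: x_pred=2.1575  r=-3.2775  x^+=0.5024  v^+=0.1702  a^+=-2.1926
step 2: x_pred=0.0706  r=-0.2606  x^+=-0.0610  v^+=-1.4974  a^+=-2.3932
step 3: x_pred=-1.7274  r=0.1074  x^+=-1.6731  v^+=-3.1509  a^+=-2.3105
step 4: x_pred=-4.4926  r=6.9226  x^+=-0.9967  v^+=-1.8468  a^+=3.0177
step 5: x_pred=-1.5473  r=-3.4327  x^+=-3.2808  v^+=-1.1643  a^+=0.3756
step 6: x_pred=-4.0128  r=9.2428  x^+=0.6548  v^+=3.0338  a^+=7.4897

x_post = 0.6548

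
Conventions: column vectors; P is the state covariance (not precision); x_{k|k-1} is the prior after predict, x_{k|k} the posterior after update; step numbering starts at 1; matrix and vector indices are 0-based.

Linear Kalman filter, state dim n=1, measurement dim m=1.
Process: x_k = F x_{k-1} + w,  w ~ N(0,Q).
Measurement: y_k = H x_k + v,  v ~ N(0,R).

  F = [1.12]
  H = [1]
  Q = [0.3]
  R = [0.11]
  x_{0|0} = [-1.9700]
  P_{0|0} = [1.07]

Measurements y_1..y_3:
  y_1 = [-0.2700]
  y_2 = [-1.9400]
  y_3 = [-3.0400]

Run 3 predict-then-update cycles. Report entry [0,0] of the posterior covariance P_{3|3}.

step 1: x^-=[-2.2064]  P^-=[1.6422]  S=[1.7522]  K=[0.9372]  nu=[1.9364]  x^+=[-0.3916]  P^+=[0.1031]
step 2: x^-=[-0.4386]  P^-=[0.4293]  S=[0.5393]  K=[0.7960]  nu=[-1.5014]  x^+=[-1.6338]  P^+=[0.0876]
step 3: x^-=[-1.8298]  P^-=[0.4098]  S=[0.5198]  K=[0.7884]  nu=[-1.2102]  x^+=[-2.7839]  P^+=[0.0867]

P_post[0,0] = 0.0867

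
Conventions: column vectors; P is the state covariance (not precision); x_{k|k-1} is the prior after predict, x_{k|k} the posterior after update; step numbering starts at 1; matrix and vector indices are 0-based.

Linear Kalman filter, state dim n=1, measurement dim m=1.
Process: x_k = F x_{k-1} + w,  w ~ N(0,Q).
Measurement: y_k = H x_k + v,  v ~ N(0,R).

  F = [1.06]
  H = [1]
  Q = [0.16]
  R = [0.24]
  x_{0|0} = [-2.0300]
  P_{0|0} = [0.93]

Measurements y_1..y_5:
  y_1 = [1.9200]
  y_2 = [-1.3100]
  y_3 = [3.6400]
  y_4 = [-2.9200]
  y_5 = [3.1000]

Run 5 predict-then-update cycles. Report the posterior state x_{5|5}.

x_post = [1.4056]

step 1: x^-=[-2.1518]  P^-=[1.2049]  S=[1.4449]  K=[0.8339]  nu=[4.0718]  x^+=[1.2437]  P^+=[0.2001]
step 2: x^-=[1.3183]  P^-=[0.3849]  S=[0.6249]  K=[0.6159]  nu=[-2.6283]  x^+=[-0.3005]  P^+=[0.1478]
step 3: x^-=[-0.3186]  P^-=[0.3261]  S=[0.5661]  K=[0.5760]  nu=[3.9586]  x^+=[1.9617]  P^+=[0.1382]
step 4: x^-=[2.0794]  P^-=[0.3153]  S=[0.5553]  K=[0.5678]  nu=[-4.9994]  x^+=[-0.7594]  P^+=[0.1363]
step 5: x^-=[-0.8050]  P^-=[0.3131]  S=[0.5531]  K=[0.5661]  nu=[3.9050]  x^+=[1.4056]  P^+=[0.1359]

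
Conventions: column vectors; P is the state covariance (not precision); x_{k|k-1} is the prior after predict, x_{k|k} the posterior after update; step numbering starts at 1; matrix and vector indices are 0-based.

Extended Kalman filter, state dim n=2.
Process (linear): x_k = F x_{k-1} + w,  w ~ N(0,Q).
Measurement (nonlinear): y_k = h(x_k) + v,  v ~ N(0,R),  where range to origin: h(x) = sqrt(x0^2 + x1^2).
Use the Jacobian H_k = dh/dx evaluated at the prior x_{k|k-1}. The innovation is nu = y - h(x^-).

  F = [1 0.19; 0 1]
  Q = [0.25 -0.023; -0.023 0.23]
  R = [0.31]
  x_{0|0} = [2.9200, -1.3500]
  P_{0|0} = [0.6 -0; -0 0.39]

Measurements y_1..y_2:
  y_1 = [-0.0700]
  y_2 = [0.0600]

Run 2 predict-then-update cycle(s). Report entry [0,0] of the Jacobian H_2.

H_jac[0,0] = 0.5240

step 1: x^-=[2.6635, -1.3500]  P^-=[0.8641 0.0511; 0.0511 0.6200]  H_jac=[0.8920 -0.4521]  S=[1.0830]  K=[0.6903; -0.2167]  nu=[-3.0561]  x^+=[0.5537, -0.6876]  P^+=[0.3480 0.2131; 0.2131 0.5691]
step 2: x^-=[0.4231, -0.6876]  P^-=[0.6995 0.2983; 0.2983 0.7991]  H_jac=[0.5240 -0.8517]  S=[0.8155]  K=[0.1380; -0.6429]  nu=[-0.7474]  x^+=[0.3200, -0.2071]  P^+=[0.6840 0.3706; 0.3706 0.4620]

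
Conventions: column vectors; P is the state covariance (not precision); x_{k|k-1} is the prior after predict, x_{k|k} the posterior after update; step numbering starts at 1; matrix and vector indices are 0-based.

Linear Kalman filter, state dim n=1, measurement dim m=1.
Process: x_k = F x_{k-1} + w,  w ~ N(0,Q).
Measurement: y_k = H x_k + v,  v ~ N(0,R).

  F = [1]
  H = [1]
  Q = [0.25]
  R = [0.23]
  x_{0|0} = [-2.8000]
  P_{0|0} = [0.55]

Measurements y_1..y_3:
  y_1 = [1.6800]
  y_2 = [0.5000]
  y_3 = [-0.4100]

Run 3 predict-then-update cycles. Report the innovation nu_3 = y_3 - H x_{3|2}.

step 1: x^-=[-2.8000]  P^-=[0.8000]  S=[1.0300]  K=[0.7767]  nu=[4.4800]  x^+=[0.6796]  P^+=[0.1786]
step 2: x^-=[0.6796]  P^-=[0.4286]  S=[0.6586]  K=[0.6508]  nu=[-0.1796]  x^+=[0.5627]  P^+=[0.1497]
step 3: x^-=[0.5627]  P^-=[0.3997]  S=[0.6297]  K=[0.6347]  nu=[-0.9727]  x^+=[-0.0547]  P^+=[0.1460]

innov = [-0.9727]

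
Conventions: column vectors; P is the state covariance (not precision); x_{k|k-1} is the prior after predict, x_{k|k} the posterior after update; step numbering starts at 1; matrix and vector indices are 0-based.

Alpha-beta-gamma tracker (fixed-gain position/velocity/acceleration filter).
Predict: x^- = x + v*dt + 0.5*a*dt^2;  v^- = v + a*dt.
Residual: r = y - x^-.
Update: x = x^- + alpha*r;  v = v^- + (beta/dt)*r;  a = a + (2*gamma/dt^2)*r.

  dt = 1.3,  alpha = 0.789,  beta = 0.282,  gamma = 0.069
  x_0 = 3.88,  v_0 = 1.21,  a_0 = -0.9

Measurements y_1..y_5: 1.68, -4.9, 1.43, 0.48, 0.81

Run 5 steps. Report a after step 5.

step 1: x_pred=4.6925  r=-3.0125  x^+=2.3156  v^+=-0.6135  a^+=-1.1460
step 2: x_pred=0.5497  r=-5.4497  x^+=-3.7501  v^+=-3.2854  a^+=-1.5910
step 3: x_pred=-9.3656  r=10.7956  x^+=-0.8479  v^+=-3.0119  a^+=-0.7095
step 4: x_pred=-5.3629  r=5.8429  x^+=-0.7528  v^+=-2.6668  a^+=-0.2324
step 5: x_pred=-4.4160  r=5.2260  x^+=-0.2927  v^+=-1.8352  a^+=0.1944

a_post = 0.1944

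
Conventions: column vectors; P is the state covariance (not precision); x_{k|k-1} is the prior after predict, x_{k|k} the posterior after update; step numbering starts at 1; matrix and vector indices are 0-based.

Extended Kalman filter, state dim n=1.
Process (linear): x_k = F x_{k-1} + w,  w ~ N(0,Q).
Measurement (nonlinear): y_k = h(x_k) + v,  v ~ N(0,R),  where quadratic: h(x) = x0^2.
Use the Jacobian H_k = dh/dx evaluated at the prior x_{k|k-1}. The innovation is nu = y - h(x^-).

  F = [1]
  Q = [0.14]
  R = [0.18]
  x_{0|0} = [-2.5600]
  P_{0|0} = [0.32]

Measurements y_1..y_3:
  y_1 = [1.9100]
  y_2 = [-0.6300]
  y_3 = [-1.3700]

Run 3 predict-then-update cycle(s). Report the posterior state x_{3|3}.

x_post = [0.1019]

step 1: x^-=[-2.5600]  P^-=[0.4600]  H_jac=[-5.1200]  S=[12.2386]  K=[-0.1924]  nu=[-4.6436]  x^+=[-1.6664]  P^+=[0.0068]
step 2: x^-=[-1.6664]  P^-=[0.1468]  H_jac=[-3.3328]  S=[1.8102]  K=[-0.2702]  nu=[-3.4068]  x^+=[-0.7458]  P^+=[0.0146]
step 3: x^-=[-0.7458]  P^-=[0.1546]  H_jac=[-1.4916]  S=[0.5240]  K=[-0.4401]  nu=[-1.9262]  x^+=[0.1019]  P^+=[0.0531]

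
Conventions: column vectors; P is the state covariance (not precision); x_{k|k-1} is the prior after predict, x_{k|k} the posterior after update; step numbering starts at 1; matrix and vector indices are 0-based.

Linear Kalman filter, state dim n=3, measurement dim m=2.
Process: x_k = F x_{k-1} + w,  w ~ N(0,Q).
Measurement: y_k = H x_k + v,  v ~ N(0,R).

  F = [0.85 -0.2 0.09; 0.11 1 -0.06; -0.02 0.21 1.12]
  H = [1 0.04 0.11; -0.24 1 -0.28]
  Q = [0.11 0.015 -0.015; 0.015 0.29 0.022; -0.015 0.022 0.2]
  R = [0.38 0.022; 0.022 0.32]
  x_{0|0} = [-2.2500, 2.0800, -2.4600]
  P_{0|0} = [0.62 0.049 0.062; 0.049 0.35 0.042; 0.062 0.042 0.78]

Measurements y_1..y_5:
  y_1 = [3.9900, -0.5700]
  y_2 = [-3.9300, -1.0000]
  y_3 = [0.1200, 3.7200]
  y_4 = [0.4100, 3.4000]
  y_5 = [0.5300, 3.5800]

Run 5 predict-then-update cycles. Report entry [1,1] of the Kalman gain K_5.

step 1: x^-=[-2.5499, 1.9801, -2.2734]  P^-=[0.5696 0.0411 0.0976; 0.0411 0.6552 0.0961; 0.0976 0.0961 1.2107]  S=[0.9909 -0.1055; -0.1055 1.0426]  K=[0.5810 -0.0591; 0.1433 0.6077; 0.2119 -0.2340]  nu=[6.7108, -3.7986]  x^+=[1.5738, 0.6331, 0.0374]  P^+=[0.2242 0.0324 -0.0545; 0.0324 0.2682 0.2243; -0.0545 0.2243 1.0986]
step 2: x^-=[1.2145, 0.8040, 0.1434]  P^-=[0.2642 0.0283 -0.0112; 0.0283 0.5458 0.2458; -0.0112 0.2458 1.6977]  S=[0.6676 -0.0161; -0.0161 0.8614]  K=[0.3949 -0.0297; 0.1289 0.5483; 0.2715 -0.2584]  nu=[-5.1924, -1.4724]  x^+=[-0.7921, -0.6724, -0.8861]  P^+=[0.1589 0.0118 -0.0911; 0.0118 0.2781 0.3463; -0.0911 0.3463 1.5888]
step 3: x^-=[-0.6186, -0.7064, -1.1177]  P^-=[0.2184 0.0145 -0.0247; 0.0145 0.5380 0.3454; -0.0247 0.3454 2.3722]  S=[0.6267 -0.0259; -0.0259 0.8528]  K=[0.3440 -0.0259; 0.1395 0.5176; 0.3843 -0.3552]  nu=[0.8898, 3.9649]  x^+=[-0.4151, 1.4699, -2.1840]  P^+=[0.1432 0.0004 -0.1188; 0.0004 0.3011 0.4725; -0.1188 0.4725 2.1649]
step 4: x^-=[-0.8434, 1.5552, -2.1291]  P^-=[0.2077 0.0099 -0.0216; 0.0099 0.5456 0.4479; -0.0216 0.4479 3.1566]  S=[0.6268 -0.0426; -0.0426 0.8666]  K=[0.3267 -0.0231; 0.1625 0.4901; 0.5161 -0.4718]  nu=[1.4254, 1.0462]  x^+=[-0.4019, 2.2996, -1.8871]  P^+=[0.1397 -0.0069 -0.1438; -0.0069 0.3276 0.6032; -0.1438 0.6032 2.7761]
step 5: x^-=[-0.9714, 2.3686, -1.6226]  P^-=[0.2052 0.0092 -0.0129; 0.0092 0.5573 0.5540; -0.0129 0.5540 3.9870]  S=[0.6371 -0.0599; -0.0599 0.8853]  K=[0.3186 -0.0195; 0.1888 0.4646; 0.6477 -0.5879]  nu=[1.5851, 0.5239]  x^+=[-0.4766, 2.9114, -0.9040]  P^+=[0.1394 -0.0124 -0.1665; -0.0124 0.3540 0.7293; -0.1665 0.7293 3.3682]

K[1,1] = 0.4646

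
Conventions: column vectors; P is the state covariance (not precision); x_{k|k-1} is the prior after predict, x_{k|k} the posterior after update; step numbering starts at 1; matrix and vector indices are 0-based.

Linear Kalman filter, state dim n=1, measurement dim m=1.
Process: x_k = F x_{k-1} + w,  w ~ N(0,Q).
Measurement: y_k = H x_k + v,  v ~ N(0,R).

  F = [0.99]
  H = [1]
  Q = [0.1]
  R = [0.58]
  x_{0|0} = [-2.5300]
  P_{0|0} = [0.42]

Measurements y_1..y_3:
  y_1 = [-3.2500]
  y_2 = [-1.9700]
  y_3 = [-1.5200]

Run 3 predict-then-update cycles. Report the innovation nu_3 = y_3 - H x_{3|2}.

innov = [0.9493]

step 1: x^-=[-2.5047]  P^-=[0.5116]  S=[1.0916]  K=[0.4687]  nu=[-0.7453]  x^+=[-2.8540]  P^+=[0.2718]
step 2: x^-=[-2.8255]  P^-=[0.3664]  S=[0.9464]  K=[0.3872]  nu=[0.8555]  x^+=[-2.4943]  P^+=[0.2246]
step 3: x^-=[-2.4693]  P^-=[0.3201]  S=[0.9001]  K=[0.3556]  nu=[0.9493]  x^+=[-2.1317]  P^+=[0.2063]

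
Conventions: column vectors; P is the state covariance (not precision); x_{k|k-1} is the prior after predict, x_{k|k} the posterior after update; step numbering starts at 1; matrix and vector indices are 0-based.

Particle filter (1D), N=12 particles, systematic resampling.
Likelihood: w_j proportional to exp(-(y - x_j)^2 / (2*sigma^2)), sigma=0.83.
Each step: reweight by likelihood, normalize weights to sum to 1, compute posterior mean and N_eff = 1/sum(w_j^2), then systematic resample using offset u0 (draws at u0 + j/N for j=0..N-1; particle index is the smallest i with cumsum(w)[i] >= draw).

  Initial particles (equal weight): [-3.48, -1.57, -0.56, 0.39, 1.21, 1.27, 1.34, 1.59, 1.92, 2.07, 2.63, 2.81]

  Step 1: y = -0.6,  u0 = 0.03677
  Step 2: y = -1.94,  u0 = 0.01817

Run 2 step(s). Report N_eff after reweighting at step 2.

N_eff = 5.8518

step 1: w=[0.0011, 0.2214, 0.4378, 0.2152, 0.0407, 0.0346, 0.0285, 0.0135, 0.0044, 0.0025, 0.0002, 0.0001]  mean=-0.3453  Neff=3.4376  idx=[1, 1, 1, 2, 2, 2, 2, 2, 3, 3, 3, 6]
step 2: w=[0.2247, 0.2247, 0.2247, 0.0623, 0.0623, 0.0623, 0.0623, 0.0623, 0.0048, 0.0048, 0.0048, 0.0001]  mean=-1.2268  Neff=5.8518  idx=[0, 0, 0, 1, 1, 1, 2, 2, 3, 4, 5, 7]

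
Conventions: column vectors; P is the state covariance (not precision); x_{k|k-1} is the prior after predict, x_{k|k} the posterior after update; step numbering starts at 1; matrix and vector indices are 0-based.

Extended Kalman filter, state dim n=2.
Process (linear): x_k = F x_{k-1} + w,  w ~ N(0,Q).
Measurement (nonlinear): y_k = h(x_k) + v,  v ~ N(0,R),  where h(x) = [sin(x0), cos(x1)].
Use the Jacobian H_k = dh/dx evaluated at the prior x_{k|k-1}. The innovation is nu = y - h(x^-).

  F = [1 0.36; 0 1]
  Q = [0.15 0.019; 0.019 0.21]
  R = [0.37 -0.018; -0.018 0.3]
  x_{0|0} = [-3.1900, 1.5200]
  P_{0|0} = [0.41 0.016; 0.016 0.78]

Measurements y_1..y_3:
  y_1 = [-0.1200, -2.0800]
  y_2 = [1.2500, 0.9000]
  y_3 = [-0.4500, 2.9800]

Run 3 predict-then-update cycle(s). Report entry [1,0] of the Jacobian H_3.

H_jac[1,0] = 0.0000

step 1: x^-=[-2.6428, 1.5200]  P^-=[0.6726 0.3158; 0.3158 0.9900]  H_jac=[-0.8782 0.0000; 0.0000 -0.9987]  S=[0.8887 0.2590; 0.2590 1.2874]  K=[-0.6302 -0.1182; -0.0938 -0.7491]  nu=[0.3584, -2.1308]  x^+=[-2.6167, 3.0826]  P^+=[0.2631 0.0242; 0.0242 0.2233]
step 2: x^-=[-1.5070, 3.0826]  P^-=[0.4594 0.1236; 0.1236 0.4333]  H_jac=[0.0637 0.0000; 0.0000 -0.0590]  S=[0.3719 -0.0185; -0.0185 0.3015]  K=[0.0778 -0.0194; 0.0170 -0.0837]  nu=[2.2480, 1.8983]  x^+=[-1.3690, 2.9619]  P^+=[0.4570 0.1224; 0.1224 0.4311]
step 3: x^-=[-0.3027, 2.9619]  P^-=[0.7510 0.2966; 0.2966 0.6411]  H_jac=[0.9545 0.0000; 0.0000 -0.1787]  S=[1.0543 -0.0686; -0.0686 0.3205]  K=[0.6787 -0.0201; 0.2488 -0.3042]  nu=[-0.1519, 3.9639]  x^+=[-0.4856, 1.7182]  P^+=[0.2634 0.1022; 0.1022 0.5358]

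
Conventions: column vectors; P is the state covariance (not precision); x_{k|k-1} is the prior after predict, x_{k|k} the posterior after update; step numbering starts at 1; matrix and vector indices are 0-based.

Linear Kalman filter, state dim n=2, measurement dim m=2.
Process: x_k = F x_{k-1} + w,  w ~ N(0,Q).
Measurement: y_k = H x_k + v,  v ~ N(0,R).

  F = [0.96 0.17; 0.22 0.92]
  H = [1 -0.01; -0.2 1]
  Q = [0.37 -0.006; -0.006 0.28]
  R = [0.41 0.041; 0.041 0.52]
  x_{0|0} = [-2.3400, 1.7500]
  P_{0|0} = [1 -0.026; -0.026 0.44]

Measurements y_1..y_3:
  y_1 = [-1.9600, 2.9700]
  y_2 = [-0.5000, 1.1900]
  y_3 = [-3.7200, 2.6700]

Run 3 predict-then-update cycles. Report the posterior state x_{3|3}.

step 1: x^-=[-1.9489, 1.0952]  P^-=[1.2958 0.2501; 0.2501 0.6903]  S=[1.7009 0.0255; 0.0255 1.1621]  K=[0.7607 -0.0245; 0.1348 0.5480]  nu=[-0.0001, 1.4850]  x^+=[-1.9854, 1.9090]  P^+=[0.3117 0.0808; 0.0808 0.3066]
step 2: x^-=[-1.5815, 1.3195]  P^-=[0.6925 0.1822; 0.1822 0.5873]  S=[1.0989 0.0792; 0.0792 1.0622]  K=[0.6289 -0.0058; 0.1237 0.5094]  nu=[1.0947, -0.4458]  x^+=[-0.8904, 1.2278]  P^+=[0.2584 0.0745; 0.0745 0.2849]
step 3: x^-=[-0.6461, 0.9337]  P^-=[0.6406 0.1617; 0.1617 0.5638]  S=[1.0475 0.0692; 0.0692 1.0447]  K=[0.6106 -0.0084; 0.1159 0.5010]  nu=[-3.0646, 1.6071]  x^+=[-2.5308, 1.3838]  P^+=[0.2507 0.0708; 0.0708 0.2794]

x_post = [-2.5308, 1.3838]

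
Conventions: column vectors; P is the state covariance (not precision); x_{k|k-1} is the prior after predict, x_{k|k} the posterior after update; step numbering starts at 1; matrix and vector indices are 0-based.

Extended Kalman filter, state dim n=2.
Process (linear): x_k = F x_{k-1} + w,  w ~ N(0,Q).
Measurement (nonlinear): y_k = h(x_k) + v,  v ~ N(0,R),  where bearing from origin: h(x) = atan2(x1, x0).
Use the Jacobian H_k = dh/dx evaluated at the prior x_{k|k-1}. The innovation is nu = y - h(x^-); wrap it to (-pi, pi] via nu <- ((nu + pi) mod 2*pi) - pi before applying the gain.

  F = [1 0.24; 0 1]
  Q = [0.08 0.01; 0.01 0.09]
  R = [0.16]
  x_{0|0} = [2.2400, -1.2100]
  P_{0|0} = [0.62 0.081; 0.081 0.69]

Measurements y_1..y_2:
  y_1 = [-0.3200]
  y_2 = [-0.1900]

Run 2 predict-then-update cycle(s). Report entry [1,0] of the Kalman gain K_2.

K[1,0] = 0.8030

step 1: x^-=[1.9496, -1.2100]  P^-=[0.7786 0.2566; 0.2566 0.7800]  H_jac=[0.2298 0.3703]  S=[0.3517]  K=[0.7788; 0.9888]  nu=[0.2355]  x^+=[2.1330, -0.9772]  P^+=[0.5653 -0.0143; -0.0143 0.4361]
step 2: x^-=[1.8985, -0.9772]  P^-=[0.6635 0.1004; 0.1004 0.5261]  H_jac=[0.2143 0.4164]  S=[0.2996]  K=[0.6142; 0.8030]  nu=[0.2854]  x^+=[2.0737, -0.7481]  P^+=[0.5505 -0.0474; -0.0474 0.3329]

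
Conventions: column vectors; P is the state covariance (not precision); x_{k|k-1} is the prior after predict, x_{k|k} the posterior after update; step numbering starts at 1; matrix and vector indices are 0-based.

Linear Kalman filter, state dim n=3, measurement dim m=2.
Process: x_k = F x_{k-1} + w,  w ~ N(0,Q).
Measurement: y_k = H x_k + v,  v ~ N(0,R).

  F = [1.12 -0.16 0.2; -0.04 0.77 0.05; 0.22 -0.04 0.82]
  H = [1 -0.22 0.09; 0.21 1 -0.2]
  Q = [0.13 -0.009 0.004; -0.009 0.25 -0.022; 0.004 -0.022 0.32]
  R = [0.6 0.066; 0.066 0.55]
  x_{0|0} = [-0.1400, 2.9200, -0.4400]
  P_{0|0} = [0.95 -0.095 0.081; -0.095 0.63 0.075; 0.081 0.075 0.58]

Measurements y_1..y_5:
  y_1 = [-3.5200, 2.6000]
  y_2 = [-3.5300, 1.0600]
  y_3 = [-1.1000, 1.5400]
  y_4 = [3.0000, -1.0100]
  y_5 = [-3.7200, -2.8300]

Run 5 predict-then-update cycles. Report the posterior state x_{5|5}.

step 1: x^-=[-0.7120, 2.2320, -0.5084]  P^-=[1.4265 -0.1911 0.4123; -0.1911 0.6378 0.0032; 0.4123 0.0032 0.7830]  S=[2.2219 -0.0453; -0.0453 1.1659]  K=[0.6786 0.0487; -0.1387 0.5067; 0.2160 -0.0489]  nu=[-2.2712, 0.4158]  x^+=[-2.2331, 2.7577, -1.0193]  P^+=[0.4034 0.0045 0.0884; 0.0045 0.2894 0.1039; 0.0884 0.1039 0.6756]
step 2: x^-=[-3.1461, 2.1618, -1.4374]  P^-=[0.7018 -0.0326 0.2863; -0.0326 0.4313 0.0575; 0.2863 0.0575 0.8192]  S=[1.3930 0.0285; 0.0285 0.9842]  K=[0.5266 0.0432; -0.0965 0.4223; 0.2505 -0.0542]  nu=[0.2211, -0.7286]  x^+=[-3.0612, 1.8328, -1.3425]  P^+=[0.3124 0.0140 0.1054; 0.0140 0.2451 0.1105; 0.1054 0.1105 0.7297]
step 3: x^-=[-3.9902, 1.4665, -1.8476]  P^-=[0.5925 -0.0126 0.2871; -0.0126 0.4049 0.0673; 0.2871 0.0673 0.8567]  S=[1.2736 0.0310; 0.0310 0.9590]  K=[0.4867 0.0410; -0.0850 0.4082; 0.2757 -0.0545]  nu=[3.3792, 0.5419]  x^+=[-2.3234, 1.4006, -0.9455]  P^+=[0.2880 0.0180 0.1189; 0.0180 0.2381 0.1148; 0.1189 0.1148 0.7580]
step 4: x^-=[-3.0155, 1.1241, -1.3425]  P^-=[0.5671 -0.0055 0.2978; -0.0055 0.4008 0.0720; 0.2978 0.0720 0.8790]  S=[1.2468 0.0315; 0.0315 0.9548]  K=[0.4763 0.0408; -0.0802 0.4061; 0.2909 -0.0529]  nu=[6.3836, -1.7694]  x^+=[-0.0473, -0.1066, 0.6080]  P^+=[0.2815 0.0203 0.1275; 0.0203 0.2373 0.1177; 0.1275 0.1177 0.7718]
step 5: x^-=[0.0857, -0.0498, 0.4925]  P^-=[0.5623 -0.0022 0.3061; -0.0022 0.4004 0.0746; 0.3061 0.0746 0.8909]  S=[1.2420 0.0324; 0.0324 0.9543]  K=[0.4742 0.0412; -0.0779 0.4061; 0.2992 -0.0513]  nu=[-3.8610, -2.6997]  x^+=[-1.8564, -0.8454, -0.5241]  P^+=[0.2801 0.0216 0.1323; 0.0216 0.2375 0.1194; 0.1323 0.1194 0.7782]

x_post = [-1.8564, -0.8454, -0.5241]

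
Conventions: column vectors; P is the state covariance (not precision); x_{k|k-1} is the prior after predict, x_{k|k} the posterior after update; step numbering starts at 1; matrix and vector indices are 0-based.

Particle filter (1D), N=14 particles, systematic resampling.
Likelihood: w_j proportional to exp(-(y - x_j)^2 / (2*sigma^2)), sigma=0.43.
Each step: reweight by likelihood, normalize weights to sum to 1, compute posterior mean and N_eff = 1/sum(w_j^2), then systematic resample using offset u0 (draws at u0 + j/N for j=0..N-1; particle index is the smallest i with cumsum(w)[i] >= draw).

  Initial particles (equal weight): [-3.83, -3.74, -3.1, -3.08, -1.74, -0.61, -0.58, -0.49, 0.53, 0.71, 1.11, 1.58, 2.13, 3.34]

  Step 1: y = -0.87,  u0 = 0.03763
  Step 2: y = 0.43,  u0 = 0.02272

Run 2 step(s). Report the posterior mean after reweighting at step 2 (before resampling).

step 1: w=[0.0000, 0.0000, 0.0000, 0.0000, 0.0529, 0.3411, 0.3263, 0.2772, 0.0020, 0.0005, 0.0000, 0.0000, 0.0000, 0.0000]  mean=-0.6237  Neff=3.3064  idx=[4, 5, 5, 5, 5, 6, 6, 6, 6, 6, 7, 7, 7, 7]
step 2: w=[0.0000, 0.0573, 0.0573, 0.0573, 0.0573, 0.0676, 0.0676, 0.0676, 0.0676, 0.0676, 0.1082, 0.1082, 0.1082, 0.1082]  mean=-0.5479  Neff=12.0762  idx=[1, 2, 3, 5, 6, 7, 8, 9, 10, 10, 11, 12, 12, 13]

post_mean = -0.5479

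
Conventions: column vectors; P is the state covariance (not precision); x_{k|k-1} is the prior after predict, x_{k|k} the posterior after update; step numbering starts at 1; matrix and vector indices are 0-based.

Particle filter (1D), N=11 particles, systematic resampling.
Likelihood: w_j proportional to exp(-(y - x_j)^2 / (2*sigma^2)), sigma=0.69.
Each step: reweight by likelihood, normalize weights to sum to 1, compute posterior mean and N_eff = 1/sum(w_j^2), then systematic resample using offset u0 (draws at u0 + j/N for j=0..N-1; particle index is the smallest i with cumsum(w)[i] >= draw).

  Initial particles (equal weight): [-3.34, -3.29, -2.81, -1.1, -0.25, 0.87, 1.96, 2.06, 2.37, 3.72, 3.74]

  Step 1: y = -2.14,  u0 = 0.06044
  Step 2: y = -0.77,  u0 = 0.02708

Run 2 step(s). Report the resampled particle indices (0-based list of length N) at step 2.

resampled_idx = [8, 8, 8, 8, 9, 9, 9, 9, 10, 10, 10]

step 1: w=[0.1532, 0.1733, 0.4338, 0.2232, 0.0163, 0.0001, 0.0000, 0.0000, 0.0000, 0.0000, 0.0000]  mean=-2.5507  Neff=3.4266  idx=[0, 0, 1, 2, 2, 2, 2, 2, 3, 3, 3]
step 2: w=[0.0004, 0.0004, 0.0005, 0.0046, 0.0046, 0.0046, 0.0046, 0.0046, 0.3253, 0.3253, 0.3253]  mean=-1.1420  Neff=3.1498  idx=[8, 8, 8, 8, 9, 9, 9, 9, 10, 10, 10]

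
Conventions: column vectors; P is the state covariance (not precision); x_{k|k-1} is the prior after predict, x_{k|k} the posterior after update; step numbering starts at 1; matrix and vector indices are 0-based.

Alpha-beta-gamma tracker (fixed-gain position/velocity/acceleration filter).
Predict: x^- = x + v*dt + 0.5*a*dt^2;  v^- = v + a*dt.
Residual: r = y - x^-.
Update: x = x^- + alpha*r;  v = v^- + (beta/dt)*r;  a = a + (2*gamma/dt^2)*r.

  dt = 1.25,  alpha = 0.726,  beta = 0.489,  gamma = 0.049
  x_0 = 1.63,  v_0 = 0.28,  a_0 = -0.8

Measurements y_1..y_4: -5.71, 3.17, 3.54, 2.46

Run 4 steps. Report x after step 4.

x_post = 2.6886

step 1: x_pred=1.3550  r=-7.0650  x^+=-3.7742  v^+=-3.4838  a^+=-1.2431
step 2: x_pred=-9.1002  r=12.2702  x^+=-0.1920  v^+=-0.2376  a^+=-0.4735
step 3: x_pred=-0.8590  r=4.3990  x^+=2.3347  v^+=0.8913  a^+=-0.1976
step 4: x_pred=3.2945  r=-0.8345  x^+=2.6886  v^+=0.3179  a^+=-0.2500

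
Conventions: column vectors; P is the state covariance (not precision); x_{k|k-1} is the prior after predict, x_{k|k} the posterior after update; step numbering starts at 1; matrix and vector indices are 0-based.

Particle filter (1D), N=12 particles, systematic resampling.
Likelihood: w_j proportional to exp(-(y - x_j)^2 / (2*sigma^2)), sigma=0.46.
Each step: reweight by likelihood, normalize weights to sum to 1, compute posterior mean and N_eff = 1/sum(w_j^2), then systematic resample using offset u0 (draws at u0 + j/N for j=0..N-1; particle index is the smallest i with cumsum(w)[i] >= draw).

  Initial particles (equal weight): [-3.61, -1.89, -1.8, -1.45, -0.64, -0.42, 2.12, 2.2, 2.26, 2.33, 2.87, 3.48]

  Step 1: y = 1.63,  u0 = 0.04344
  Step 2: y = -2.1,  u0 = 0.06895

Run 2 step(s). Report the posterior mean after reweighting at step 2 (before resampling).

step 1: w=[0.0000, 0.0000, 0.0000, 0.0000, 0.0000, 0.0000, 0.3215, 0.2631, 0.2220, 0.1781, 0.0150, 0.0002]  mean=2.2209  Neff=3.9391  idx=[6, 6, 6, 6, 7, 7, 7, 8, 8, 8, 9, 9]
step 2: w=[0.2082, 0.2082, 0.2082, 0.2082, 0.0416, 0.0416, 0.0416, 0.0122, 0.0122, 0.0122, 0.0028, 0.0028]  mean=2.1363  Neff=5.5834  idx=[0, 0, 1, 1, 1, 2, 2, 3, 3, 3, 5, 9]

post_mean = 2.1363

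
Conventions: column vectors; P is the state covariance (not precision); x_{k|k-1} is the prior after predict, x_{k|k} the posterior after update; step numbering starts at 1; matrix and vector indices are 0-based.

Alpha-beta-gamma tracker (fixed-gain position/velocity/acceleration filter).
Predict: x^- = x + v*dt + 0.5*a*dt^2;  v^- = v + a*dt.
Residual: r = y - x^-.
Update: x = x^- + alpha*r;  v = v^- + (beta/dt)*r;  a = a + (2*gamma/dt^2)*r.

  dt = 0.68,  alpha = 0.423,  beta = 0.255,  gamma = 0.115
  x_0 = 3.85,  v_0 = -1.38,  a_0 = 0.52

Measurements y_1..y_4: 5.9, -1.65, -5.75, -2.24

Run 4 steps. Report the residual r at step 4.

step 1: x_pred=3.0318  r=2.8682  x^+=4.2451  v^+=0.0492  a^+=1.9466
step 2: x_pred=4.7286  r=-6.3786  x^+=2.0304  v^+=-1.0191  a^+=-1.2261
step 3: x_pred=1.0540  r=-6.8040  x^+=-1.8241  v^+=-4.4043  a^+=-4.6104
step 4: x_pred=-5.8850  r=3.6450  x^+=-4.3431  v^+=-6.1725  a^+=-2.7974

resid = 3.6450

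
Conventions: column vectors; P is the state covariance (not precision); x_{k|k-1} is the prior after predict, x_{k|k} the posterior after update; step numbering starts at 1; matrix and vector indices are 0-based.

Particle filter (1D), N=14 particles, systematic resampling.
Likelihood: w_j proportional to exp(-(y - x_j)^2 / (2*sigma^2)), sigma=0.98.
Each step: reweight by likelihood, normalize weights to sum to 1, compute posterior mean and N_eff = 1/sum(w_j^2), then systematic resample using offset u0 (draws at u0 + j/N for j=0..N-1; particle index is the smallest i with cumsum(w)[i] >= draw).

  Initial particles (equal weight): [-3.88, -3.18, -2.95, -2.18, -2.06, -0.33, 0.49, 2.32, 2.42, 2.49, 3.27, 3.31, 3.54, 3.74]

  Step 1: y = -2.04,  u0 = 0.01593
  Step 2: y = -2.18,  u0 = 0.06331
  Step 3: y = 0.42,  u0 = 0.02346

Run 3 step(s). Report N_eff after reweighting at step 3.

step 1: w=[0.0480, 0.1423, 0.1818, 0.2770, 0.2798, 0.0611, 0.0100, 0.0000, 0.0000, 0.0000, 0.0000, 0.0000, 0.0000, 0.0000]  mean=-2.3706  Neff=4.6630  idx=[0, 1, 1, 2, 2, 3, 3, 3, 3, 4, 4, 4, 4, 5]
step 2: w=[0.0202, 0.0539, 0.0539, 0.0667, 0.0667, 0.0908, 0.0908, 0.0908, 0.0908, 0.0901, 0.0901, 0.0901, 0.0901, 0.0153]  mean=-2.3533  Neff=12.3830  idx=[1, 3, 4, 5, 5, 6, 7, 8, 9, 9, 10, 11, 12, 13]
step 3: w=[0.0011, 0.0024, 0.0024, 0.0268, 0.0268, 0.0268, 0.0268, 0.0268, 0.0368, 0.0368, 0.0368, 0.0368, 0.0368, 0.6757]  mean=-0.9127  Neff=2.1414  idx=[3, 6, 8, 10, 12, 13, 13, 13, 13, 13, 13, 13, 13, 13]

N_eff = 2.1414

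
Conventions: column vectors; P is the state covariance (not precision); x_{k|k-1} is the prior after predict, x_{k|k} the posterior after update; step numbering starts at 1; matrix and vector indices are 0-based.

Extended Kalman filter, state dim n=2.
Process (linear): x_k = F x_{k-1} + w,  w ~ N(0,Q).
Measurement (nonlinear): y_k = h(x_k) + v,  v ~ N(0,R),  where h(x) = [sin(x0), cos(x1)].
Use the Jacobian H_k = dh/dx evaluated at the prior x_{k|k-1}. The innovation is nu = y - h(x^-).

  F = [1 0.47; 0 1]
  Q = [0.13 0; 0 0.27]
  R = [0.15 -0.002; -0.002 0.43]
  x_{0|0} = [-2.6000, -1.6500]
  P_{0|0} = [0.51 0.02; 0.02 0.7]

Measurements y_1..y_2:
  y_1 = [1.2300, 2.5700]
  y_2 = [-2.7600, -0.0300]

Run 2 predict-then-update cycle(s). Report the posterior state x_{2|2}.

x_post = [-1.4339, 1.1764]

step 1: x^-=[-3.3755, -1.6500]  P^-=[0.8134 0.3490; 0.3490 0.9700]  H_jac=[-0.9728 0.0000; 0.0000 0.9969]  S=[0.9197 -0.3404; -0.3404 1.3939]  K=[-0.8443 0.0434; -0.1235 0.6635]  nu=[0.9982, 2.6491]  x^+=[-4.1033, -0.0155]  P^+=[0.1303 0.0204; 0.0204 0.2865]
step 2: x^-=[-4.1106, -0.0155]  P^-=[0.3427 0.1550; 0.1550 0.5565]  H_jac=[-0.5661 0.0000; 0.0000 0.0155]  S=[0.2598 -0.0034; -0.0034 0.4301]  K=[-0.7467 -0.0002; -0.3376 0.0175]  nu=[-3.5843, -1.0299]  x^+=[-1.4339, 1.1764]  P^+=[0.1979 0.0895; 0.0895 0.5267]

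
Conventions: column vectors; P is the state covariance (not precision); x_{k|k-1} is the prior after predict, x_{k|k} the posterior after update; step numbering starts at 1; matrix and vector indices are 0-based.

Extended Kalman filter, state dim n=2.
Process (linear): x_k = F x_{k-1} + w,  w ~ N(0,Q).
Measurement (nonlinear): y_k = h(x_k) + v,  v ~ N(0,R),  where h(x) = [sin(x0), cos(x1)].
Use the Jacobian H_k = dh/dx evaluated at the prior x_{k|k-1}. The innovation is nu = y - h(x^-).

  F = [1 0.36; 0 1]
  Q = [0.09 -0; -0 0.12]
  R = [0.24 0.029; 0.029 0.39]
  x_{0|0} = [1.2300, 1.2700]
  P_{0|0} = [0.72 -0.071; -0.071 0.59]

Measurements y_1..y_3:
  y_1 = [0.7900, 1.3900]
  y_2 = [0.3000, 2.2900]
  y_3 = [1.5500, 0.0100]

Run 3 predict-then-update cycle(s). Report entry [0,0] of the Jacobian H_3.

H_jac[0,0] = -0.6289

step 1: x^-=[1.6872, 1.2700]  P^-=[0.8353 0.1414; 0.1414 0.7100]  H_jac=[-0.1161 0.0000; 0.0000 -0.9551]  S=[0.2513 0.0447; 0.0447 1.0377]  K=[-0.3658 -0.1144; 0.0513 -0.6557]  nu=[-0.2032, 1.0937]  x^+=[1.6364, 0.5424]  P^+=[0.7844 0.0578; 0.0578 0.2662]
step 2: x^-=[1.8317, 0.5424]  P^-=[0.9505 0.1536; 0.1536 0.3862]  H_jac=[-0.2579 0.0000; 0.0000 -0.5162]  S=[0.3032 0.0495; 0.0495 0.4929]  K=[-0.7953 -0.0811; -0.0658 -0.3978]  nu=[-0.6662, 1.4335]  x^+=[2.2452, 0.0159]  P^+=[0.7491 0.1060; 0.1060 0.3043]
step 3: x^-=[2.2510, 0.0159]  P^-=[0.9548 0.2155; 0.2155 0.4243]  H_jac=[-0.6289 0.0000; 0.0000 -0.0159]  S=[0.6177 0.0312; 0.0312 0.3901]  K=[-0.9757 0.0691; -0.2194 0.0002]  nu=[0.7725, -0.9899]  x^+=[1.4288, -0.1538]  P^+=[0.3691 0.0837; 0.0837 0.3945]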